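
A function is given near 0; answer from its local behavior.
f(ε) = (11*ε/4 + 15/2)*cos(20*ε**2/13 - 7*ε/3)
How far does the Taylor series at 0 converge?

The radius of convergence is infinite.

The factor cos(20*ε**2/13 - 7*ε/3) is entire and contributes no finite singular point.
The polynomial part has no poles.
No finite singular points: the Taylor series at 0 converges everywhere.


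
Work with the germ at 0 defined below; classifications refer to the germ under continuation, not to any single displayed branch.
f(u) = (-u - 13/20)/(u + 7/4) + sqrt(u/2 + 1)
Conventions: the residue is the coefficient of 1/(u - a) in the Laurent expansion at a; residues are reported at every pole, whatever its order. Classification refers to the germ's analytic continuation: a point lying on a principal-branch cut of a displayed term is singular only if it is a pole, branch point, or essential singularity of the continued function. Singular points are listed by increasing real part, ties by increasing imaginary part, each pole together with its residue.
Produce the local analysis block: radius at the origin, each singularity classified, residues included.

Denominator factor (u + 7/4): pole of order 1 at -7/4, modulus 7/4.
Branch term (1)*sqrt(1 - u/(-2)): its argument vanishes at u = -2, a square-root branch point, modulus 2.
The radius of convergence is the smallest modulus among the singular points: 7/4.
The branch term is analytic at -7/4 and contributes nothing to the residue; only the rational part matters.
At the order-1 pole -7/4 set g(u) = (u - (-7/4))*(rational part) = -u - 13/20.
Simple pole: residue = g(a) at a = -7/4, which is 11/10.
List the singular points by increasing real part (a conjugate pair: the negative imaginary part first).

Radius of convergence at 0: 7/4.
At -2: an algebraic (square-root) branch point.
At -7/4: a pole of order 1; residue 11/10.


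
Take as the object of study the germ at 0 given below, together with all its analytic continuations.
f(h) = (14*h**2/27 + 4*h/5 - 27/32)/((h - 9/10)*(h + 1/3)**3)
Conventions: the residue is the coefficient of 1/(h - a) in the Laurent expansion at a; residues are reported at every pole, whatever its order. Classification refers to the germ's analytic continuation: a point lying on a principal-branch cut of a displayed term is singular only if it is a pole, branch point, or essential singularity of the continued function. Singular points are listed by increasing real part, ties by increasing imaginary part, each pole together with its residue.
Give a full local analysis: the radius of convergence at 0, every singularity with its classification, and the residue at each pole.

Denominator factor (h + 1/3)^3: pole of order 3 at -1/3, modulus 1/3.
Denominator factor (h - 9/10): pole of order 1 at 9/10, modulus 9/10.
The radius of convergence is the smallest modulus among the singular points: 1/3.
At the order-3 pole -1/3 set g(h) = (h - (-1/3))^3*f(h) = (14*h**2/27 + 4*h/5 - 27/32)/(h - 9/10).
Order-3 pole: residue = g''(a)/2; g''(-1/3) = -31995/101306, so the residue is -31995/202612.
At the order-1 pole 9/10 set g(h) = (h - (9/10))*f(h) = (14*h**2/27 + 4*h/5 - 27/32)/(h + 1/3)**3.
Simple pole: residue = g(a) at a = 9/10, which is 31995/202612.
List the singular points by increasing real part (a conjugate pair: the negative imaginary part first).

Radius of convergence at 0: 1/3.
At -1/3: a pole of order 3; residue -31995/202612.
At 9/10: a pole of order 1; residue 31995/202612.


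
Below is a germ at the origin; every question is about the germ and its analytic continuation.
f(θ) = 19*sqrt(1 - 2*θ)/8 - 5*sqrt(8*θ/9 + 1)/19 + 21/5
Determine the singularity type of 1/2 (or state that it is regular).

The point is an algebraic (square-root) branch point.

The term (19/8)*sqrt(1 - θ/(1/2)) has argument 1 - 1/2/(1/2) = 0 at 1/2: a square-root (algebraic, two-sheeted) branch point; the remaining terms are analytic or single-valued there.


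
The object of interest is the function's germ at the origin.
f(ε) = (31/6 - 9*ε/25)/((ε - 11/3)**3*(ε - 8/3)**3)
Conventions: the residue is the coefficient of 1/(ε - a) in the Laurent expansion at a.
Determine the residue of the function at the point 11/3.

The residue is 604/25.

At the order-3 pole 11/3 set g(ε) = (ε - (11/3))^3*f(ε) = (31/6 - 9*ε/25)/(ε - 8/3)**3.
Order-3 pole: residue = g''(a)/2; g''(11/3) = 1208/25, so the residue is 604/25.


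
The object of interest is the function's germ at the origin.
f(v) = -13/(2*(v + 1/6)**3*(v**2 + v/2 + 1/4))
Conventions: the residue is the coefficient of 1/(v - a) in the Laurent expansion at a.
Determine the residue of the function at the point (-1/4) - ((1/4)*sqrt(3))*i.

The residue is (-25272/343) - ((9360/343)*sqrt(3))*i.

The factor v**2 + v/2 + 1/4 splits as (v - a)(v - a') with a = (-1/4) - ((1/4)*sqrt(3))*i, a' = (-1/4) + ((1/4)*sqrt(3))*i. At the order-1 pole a set g(v) = (v - a)*f(v) = [-13/(2*(v + 1/6)**3)] / (v - a').
Simple pole: residue = g(a) at a = (-1/4) - ((1/4)*sqrt(3))*i, which is (-25272/343) - ((9360/343)*sqrt(3))*i.


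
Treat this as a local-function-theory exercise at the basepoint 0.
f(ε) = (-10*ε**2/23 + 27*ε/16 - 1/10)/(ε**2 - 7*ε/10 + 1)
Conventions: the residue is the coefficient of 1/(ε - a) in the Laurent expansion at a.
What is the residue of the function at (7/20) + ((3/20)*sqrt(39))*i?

The residue is (509/736) - ((2009/28704)*sqrt(39))*i.

The factor ε**2 - 7*ε/10 + 1 splits as (ε - a)(ε - a') with a = (7/20) + ((3/20)*sqrt(39))*i, a' = (7/20) - ((3/20)*sqrt(39))*i. At the order-1 pole a set g(ε) = (ε - a)*f(ε) = [-10*ε**2/23 + 27*ε/16 - 1/10] / (ε - a').
Simple pole: residue = g(a) at a = (7/20) + ((3/20)*sqrt(39))*i, which is (509/736) - ((2009/28704)*sqrt(39))*i.


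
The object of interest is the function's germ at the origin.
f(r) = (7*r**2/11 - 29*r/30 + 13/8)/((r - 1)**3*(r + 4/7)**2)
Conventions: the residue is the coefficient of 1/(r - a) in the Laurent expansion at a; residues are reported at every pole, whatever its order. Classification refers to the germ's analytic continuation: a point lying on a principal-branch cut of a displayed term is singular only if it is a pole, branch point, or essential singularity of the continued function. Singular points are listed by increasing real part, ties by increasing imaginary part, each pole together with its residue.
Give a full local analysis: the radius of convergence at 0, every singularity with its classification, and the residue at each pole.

Denominator factor (r - 1)^3: pole of order 3 at 1, modulus 1.
Denominator factor (r + 4/7)^2: pole of order 2 at -4/7, modulus 4/7.
The radius of convergence is the smallest modulus among the singular points: 4/7.
At the order-2 pole -4/7 set g(r) = (r - (-4/7))^2*f(r) = (7*r**2/11 - 29*r/30 + 13/8)/(r - 1)**3.
Order-2 pole: residue = g'(a); g'(-4/7) = -14241703/19326120, so the residue is -14241703/19326120.
At the order-3 pole 1 set g(r) = (r - (1))^3*f(r) = (7*r**2/11 - 29*r/30 + 13/8)/(r + 4/7)**2.
Order-3 pole: residue = g''(a)/2; g''(1) = 14241703/9663060, so the residue is 14241703/19326120.
List the singular points by increasing real part (a conjugate pair: the negative imaginary part first).

Radius of convergence at 0: 4/7.
At -4/7: a pole of order 2; residue -14241703/19326120.
At 1: a pole of order 3; residue 14241703/19326120.


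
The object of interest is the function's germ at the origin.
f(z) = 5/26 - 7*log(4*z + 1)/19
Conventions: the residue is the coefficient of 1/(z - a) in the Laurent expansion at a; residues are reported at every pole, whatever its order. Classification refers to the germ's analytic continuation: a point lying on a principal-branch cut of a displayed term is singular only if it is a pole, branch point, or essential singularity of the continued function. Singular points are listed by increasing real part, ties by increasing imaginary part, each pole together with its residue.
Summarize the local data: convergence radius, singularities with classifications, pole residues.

Radius of convergence at 0: 1/4.
At -1/4: a logarithmic branch point.

Branch term (-7/19)*log(1 - z/(-1/4)): its argument vanishes at z = -1/4, a logarithmic branch point, modulus 1/4.
The radius of convergence is the smallest modulus among the singular points: 1/4.


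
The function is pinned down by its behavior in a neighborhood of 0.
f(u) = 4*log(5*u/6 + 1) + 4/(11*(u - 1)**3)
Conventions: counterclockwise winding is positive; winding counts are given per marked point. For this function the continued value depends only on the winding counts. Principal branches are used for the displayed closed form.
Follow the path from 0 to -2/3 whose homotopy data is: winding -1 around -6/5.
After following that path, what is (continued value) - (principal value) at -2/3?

Continued minus principal equals -(8)*pi*i.

The rational part is single-valued and drops out of the difference; each branch term changes only by its own monodromy.
(4)*log(1 - u/(-6/5)): each positive loop around -6/5 adds 2*pi*i to the log, so winding -1 contributes (4)*(-1)*2*pi*i = -(8)*pi*i.
Summing the contributions at u = -2/3 gives -(8)*pi*i.


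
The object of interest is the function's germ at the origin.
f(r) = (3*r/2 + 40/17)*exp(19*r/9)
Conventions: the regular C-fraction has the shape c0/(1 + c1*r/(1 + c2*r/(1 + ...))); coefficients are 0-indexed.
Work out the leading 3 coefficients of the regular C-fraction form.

The regular C-fraction coefficients are [40/17, -1979/720, 2063561/1424880].

Taylor coefficients (expand at 0): a_0 = 40/17, a_1 = 1979/306, a_2 = 23161/2754.
c0 = a_0 = 40/17. Peel one level at a time: if S = 1 + c*r/S' with S'(0) = 1, then c is the r-coefficient of S and S' = c*r/(S - 1).
S_1 = c0/f = 1 + (-1979/720)*r + (2063561/518400)*r^2 + ...; c1 = -1979/720.
S_2 = c1*r/(S_1 - 1) = 1 + (2063561/1424880)*r + ...; c2 = 2063561/1424880.


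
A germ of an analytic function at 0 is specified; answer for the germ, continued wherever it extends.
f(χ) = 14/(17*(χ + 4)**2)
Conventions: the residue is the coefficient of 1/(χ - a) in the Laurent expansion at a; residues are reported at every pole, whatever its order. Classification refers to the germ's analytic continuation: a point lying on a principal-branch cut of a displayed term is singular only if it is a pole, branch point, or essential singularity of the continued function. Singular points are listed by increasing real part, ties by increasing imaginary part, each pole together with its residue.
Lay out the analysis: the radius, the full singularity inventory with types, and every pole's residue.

Denominator factor (χ + 4)^2: pole of order 2 at -4, modulus 4.
The radius of convergence is the smallest modulus among the singular points: 4.
At the order-2 pole -4 set g(χ) = (χ - (-4))^2*f(χ) = 14/17.
Order-2 pole: residue = g'(a); g'(-4) = 0, so the residue is 0.

Radius of convergence at 0: 4.
At -4: a pole of order 2; residue 0.


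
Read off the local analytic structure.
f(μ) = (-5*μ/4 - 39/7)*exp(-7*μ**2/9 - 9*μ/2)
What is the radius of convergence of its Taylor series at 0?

The radius of convergence is infinite.

The factor exp(-7*μ**2/9 - 9*μ/2) is entire and contributes no finite singular point.
The polynomial part has no poles.
No finite singular points: the Taylor series at 0 converges everywhere.


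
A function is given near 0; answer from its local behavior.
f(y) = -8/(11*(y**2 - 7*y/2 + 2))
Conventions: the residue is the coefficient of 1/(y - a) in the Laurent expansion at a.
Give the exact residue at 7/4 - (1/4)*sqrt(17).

The factor y**2 - 7*y/2 + 2 splits as (y - a)(y - a') with a = 7/4 - (1/4)*sqrt(17), a' = 7/4 + (1/4)*sqrt(17). At the order-1 pole a set g(y) = (y - a)*f(y) = [-8/11] / (y - a').
Simple pole: residue = g(a) at a = 7/4 - (1/4)*sqrt(17), which is (16/187)*sqrt(17).

The residue is (16/187)*sqrt(17).


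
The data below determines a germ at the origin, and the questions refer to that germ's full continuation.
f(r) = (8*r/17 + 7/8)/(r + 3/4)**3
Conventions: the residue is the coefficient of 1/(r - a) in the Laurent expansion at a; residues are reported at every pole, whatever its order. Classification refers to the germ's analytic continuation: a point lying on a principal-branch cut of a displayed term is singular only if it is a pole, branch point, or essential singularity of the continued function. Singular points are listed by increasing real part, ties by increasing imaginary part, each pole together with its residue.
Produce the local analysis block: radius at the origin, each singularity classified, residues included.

Denominator factor (r + 3/4)^3: pole of order 3 at -3/4, modulus 3/4.
The radius of convergence is the smallest modulus among the singular points: 3/4.
At the order-3 pole -3/4 set g(r) = (r - (-3/4))^3*f(r) = 8*r/17 + 7/8.
Order-3 pole: residue = g''(a)/2; g''(-3/4) = 0, so the residue is 0.

Radius of convergence at 0: 3/4.
At -3/4: a pole of order 3; residue 0.


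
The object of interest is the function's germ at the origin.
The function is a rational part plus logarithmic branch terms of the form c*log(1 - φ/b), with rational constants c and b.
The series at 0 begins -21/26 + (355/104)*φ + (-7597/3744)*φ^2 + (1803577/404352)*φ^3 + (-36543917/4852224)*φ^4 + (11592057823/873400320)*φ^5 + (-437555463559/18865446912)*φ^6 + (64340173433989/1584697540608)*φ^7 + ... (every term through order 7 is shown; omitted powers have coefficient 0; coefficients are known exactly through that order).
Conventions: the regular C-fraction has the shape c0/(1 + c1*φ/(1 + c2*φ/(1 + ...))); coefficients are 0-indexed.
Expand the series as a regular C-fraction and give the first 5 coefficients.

Taylor coefficients (read off): a_0 = -21/26, a_1 = 355/104, a_2 = -7597/3744, a_3 = 1803577/404352, a_4 = -36543917/4852224.
c0 = a_0 = -21/26. Peel one level at a time: if S = 1 + c*φ/S' with S'(0) = 1, then c is the φ-coefficient of S and S' = c*φ/(S - 1).
S_1 = c0/f = 1 + (355/84)*φ + (20306/1323)*φ^2 + ...; c1 = 355/84.
S_2 = c1*φ/(S_1 - 1) = 1 + (-1144/315)*φ + (-411203/431325)*φ^2 + ...; c2 = -1144/315.
S_3 = c2*φ/(S_2 - 1) = 1 + (-221417/843480)*φ + (8722650601/28458340416)*φ^2 + ...; c3 = -221417/843480.
S_4 = c3*φ/(S_3 - 1) = 1 + (6230464715/5336023176)*φ + ...; c4 = 6230464715/5336023176.

The regular C-fraction coefficients are [-21/26, 355/84, -1144/315, -221417/843480, 6230464715/5336023176].


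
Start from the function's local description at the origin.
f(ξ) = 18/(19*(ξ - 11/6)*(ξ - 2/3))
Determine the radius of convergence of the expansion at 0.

Denominator factor (ξ - 11/6): pole of order 1 at 11/6, modulus 11/6.
Denominator factor (ξ - 2/3): pole of order 1 at 2/3, modulus 2/3.
The radius of convergence is the smallest modulus among the singular points: 2/3.

The radius of convergence is 2/3.


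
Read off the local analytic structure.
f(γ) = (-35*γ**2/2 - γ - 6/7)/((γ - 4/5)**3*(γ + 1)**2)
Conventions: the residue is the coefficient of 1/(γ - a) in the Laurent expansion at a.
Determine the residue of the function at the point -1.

The residue is -8875/10206.

At the order-2 pole -1 set g(γ) = (γ - (-1))^2*f(γ) = (-35*γ**2/2 - γ - 6/7)/(γ - 4/5)**3.
Order-2 pole: residue = g'(a); g'(-1) = -8875/10206, so the residue is -8875/10206.


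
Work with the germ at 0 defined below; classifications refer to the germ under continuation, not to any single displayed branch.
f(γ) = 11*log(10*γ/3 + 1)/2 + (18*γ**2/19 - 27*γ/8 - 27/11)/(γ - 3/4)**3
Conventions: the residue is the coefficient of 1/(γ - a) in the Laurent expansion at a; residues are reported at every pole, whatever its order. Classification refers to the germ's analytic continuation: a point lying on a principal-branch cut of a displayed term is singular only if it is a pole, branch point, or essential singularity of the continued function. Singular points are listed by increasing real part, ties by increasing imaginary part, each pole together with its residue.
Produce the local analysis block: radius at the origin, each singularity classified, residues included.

Radius of convergence at 0: 3/10.
At -3/10: a logarithmic branch point.
At 3/4: a pole of order 3; residue 18/19.

Denominator factor (γ - 3/4)^3: pole of order 3 at 3/4, modulus 3/4.
Branch term (11/2)*log(1 - γ/(-3/10)): its argument vanishes at γ = -3/10, a logarithmic branch point, modulus 3/10.
The radius of convergence is the smallest modulus among the singular points: 3/10.
The branch term is analytic at 3/4 and contributes nothing to the residue; only the rational part matters.
At the order-3 pole 3/4 set g(γ) = (γ - (3/4))^3*(rational part) = 18*γ**2/19 - 27*γ/8 - 27/11.
Order-3 pole: residue = g''(a)/2; g''(3/4) = 36/19, so the residue is 18/19.
List the singular points by increasing real part (a conjugate pair: the negative imaginary part first).


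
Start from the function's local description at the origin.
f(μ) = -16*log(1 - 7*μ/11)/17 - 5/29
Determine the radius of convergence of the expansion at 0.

The radius of convergence is 11/7.

Branch term (-16/17)*log(1 - μ/(11/7)): its argument vanishes at μ = 11/7, a logarithmic branch point, modulus 11/7.
The radius of convergence is the smallest modulus among the singular points: 11/7.


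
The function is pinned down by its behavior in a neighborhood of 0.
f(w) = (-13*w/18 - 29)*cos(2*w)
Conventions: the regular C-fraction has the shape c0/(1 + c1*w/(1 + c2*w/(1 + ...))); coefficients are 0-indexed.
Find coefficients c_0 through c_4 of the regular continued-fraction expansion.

Taylor coefficients (expand at 0): a_0 = -29, a_1 = -13/18, a_2 = 58, a_3 = 13/9, a_4 = -58/3.
c0 = a_0 = -29. Peel one level at a time: if S = 1 + c*w/S' with S'(0) = 1, then c is the w-coefficient of S and S' = c*w/(S - 1).
S_1 = c0/f = 1 + (-13/522)*w + (545137/272484)*w^2 + ...; c1 = -13/522.
S_2 = c1*w/(S_1 - 1) = 1 + (545137/6786)*w + (1090274/169)*w^2 + ...; c2 = 545137/6786.
S_3 = c2*w/(S_2 - 1) = 1 + (-1044/13)*w + (-908280/545137)*w^2 + ...; c3 = -1044/13.
S_4 = c3*w/(S_3 - 1) = 1 + (-11310/545137)*w + ...; c4 = -11310/545137.

The regular C-fraction coefficients are [-29, -13/522, 545137/6786, -1044/13, -11310/545137].


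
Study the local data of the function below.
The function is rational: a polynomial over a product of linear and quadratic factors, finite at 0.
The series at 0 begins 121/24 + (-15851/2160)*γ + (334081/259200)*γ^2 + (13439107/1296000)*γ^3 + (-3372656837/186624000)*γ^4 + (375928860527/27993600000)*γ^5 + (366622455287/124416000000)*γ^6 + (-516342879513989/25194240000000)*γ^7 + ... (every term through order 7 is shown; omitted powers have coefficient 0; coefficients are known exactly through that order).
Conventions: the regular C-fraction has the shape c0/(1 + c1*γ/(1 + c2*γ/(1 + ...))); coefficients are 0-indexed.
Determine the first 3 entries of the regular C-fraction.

The regular C-fraction coefficients are [121/24, 131/90, -60361/47160].

Taylor coefficients (read off): a_0 = 121/24, a_1 = -15851/2160, a_2 = 334081/259200.
c0 = a_0 = 121/24. Peel one level at a time: if S = 1 + c*γ/S' with S'(0) = 1, then c is the γ-coefficient of S and S' = c*γ/(S - 1).
S_1 = c0/f = 1 + (131/90)*γ + (60361/32400)*γ^2 + ...; c1 = 131/90.
S_2 = c1*γ/(S_1 - 1) = 1 + (-60361/47160)*γ + ...; c2 = -60361/47160.


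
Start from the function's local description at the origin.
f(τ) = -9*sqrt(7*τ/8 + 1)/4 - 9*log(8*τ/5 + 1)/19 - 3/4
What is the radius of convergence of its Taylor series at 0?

The radius of convergence is 5/8.

Branch term (-9/19)*log(1 - τ/(-5/8)): its argument vanishes at τ = -5/8, a logarithmic branch point, modulus 5/8.
Branch term (-9/4)*sqrt(1 - τ/(-8/7)): its argument vanishes at τ = -8/7, a square-root branch point, modulus 8/7.
The radius of convergence is the smallest modulus among the singular points: 5/8.


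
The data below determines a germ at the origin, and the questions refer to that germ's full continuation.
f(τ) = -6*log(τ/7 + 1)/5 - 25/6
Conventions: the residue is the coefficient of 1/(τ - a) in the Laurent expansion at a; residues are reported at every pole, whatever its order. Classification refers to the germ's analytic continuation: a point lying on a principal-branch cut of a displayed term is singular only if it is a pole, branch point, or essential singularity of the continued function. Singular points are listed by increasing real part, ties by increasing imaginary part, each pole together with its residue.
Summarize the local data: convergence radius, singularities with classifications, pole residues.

Branch term (-6/5)*log(1 - τ/(-7)): its argument vanishes at τ = -7, a logarithmic branch point, modulus 7.
The radius of convergence is the smallest modulus among the singular points: 7.

Radius of convergence at 0: 7.
At -7: a logarithmic branch point.


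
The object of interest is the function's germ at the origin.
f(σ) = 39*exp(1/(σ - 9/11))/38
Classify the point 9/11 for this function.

The point is an essential singularity.

The exponent 1/(σ - (9/11)) has a pole at 9/11, so exp(1/(σ - (9/11))) takes every nonzero value near it: an essential singularity (not a pole of any order).


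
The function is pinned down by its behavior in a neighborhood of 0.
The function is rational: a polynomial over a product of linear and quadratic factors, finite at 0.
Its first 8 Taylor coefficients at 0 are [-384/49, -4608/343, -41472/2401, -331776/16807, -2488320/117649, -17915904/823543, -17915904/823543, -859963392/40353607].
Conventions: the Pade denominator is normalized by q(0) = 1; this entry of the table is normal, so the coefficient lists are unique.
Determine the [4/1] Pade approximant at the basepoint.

The Pade approximant has numerator coefficients [-384/49, -9216/1715, -41472/12005, -165888/84035, -497664/588245]; denominator coefficients [1, -36/35].

Taylor coefficients needed (read off): a_0 = -384/49, a_1 = -4608/343, a_2 = -41472/2401, a_3 = -331776/16807, a_4 = -2488320/117649, a_5 = -17915904/823543.
Write the denominator as Q(v) = 1 + q1*v. Requiring Q*f - P = O(v^6) with deg P <= 4 kills the coefficients of v^5..v^5 in Q*f:
  v^5: a_5 + q1*a_4 = 0, i.e. -17915904/823543 + (-2488320/117649)*q1 = 0.
Solving this linear system: q1 = -36/35.
The numerator is Q*f truncated at degree 4: P0 = a_0 = -384/49; P1 = a_1 + q1*a_0 = -9216/1715; P2 = a_2 + q1*a_1 = -41472/12005; P3 = a_3 + q1*a_2 = -165888/84035; P4 = a_4 + q1*a_3 = -497664/588245.


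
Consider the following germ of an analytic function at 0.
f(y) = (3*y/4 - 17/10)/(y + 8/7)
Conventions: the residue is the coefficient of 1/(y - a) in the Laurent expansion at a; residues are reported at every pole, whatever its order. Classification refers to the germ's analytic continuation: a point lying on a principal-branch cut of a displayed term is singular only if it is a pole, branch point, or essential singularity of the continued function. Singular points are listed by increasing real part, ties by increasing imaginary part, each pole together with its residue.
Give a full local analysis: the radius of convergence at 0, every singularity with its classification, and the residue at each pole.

Denominator factor (y + 8/7): pole of order 1 at -8/7, modulus 8/7.
The radius of convergence is the smallest modulus among the singular points: 8/7.
At the order-1 pole -8/7 set g(y) = (y - (-8/7))*f(y) = 3*y/4 - 17/10.
Simple pole: residue = g(a) at a = -8/7, which is -179/70.

Radius of convergence at 0: 8/7.
At -8/7: a pole of order 1; residue -179/70.


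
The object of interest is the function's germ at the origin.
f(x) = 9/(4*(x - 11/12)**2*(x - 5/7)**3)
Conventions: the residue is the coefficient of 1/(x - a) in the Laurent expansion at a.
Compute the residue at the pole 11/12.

The residue is -336063168/83521.

At the order-2 pole 11/12 set g(x) = (x - (11/12))^2*f(x) = 9/(4*(x - 5/7)**3).
Order-2 pole: residue = g'(a); g'(11/12) = -336063168/83521, so the residue is -336063168/83521.


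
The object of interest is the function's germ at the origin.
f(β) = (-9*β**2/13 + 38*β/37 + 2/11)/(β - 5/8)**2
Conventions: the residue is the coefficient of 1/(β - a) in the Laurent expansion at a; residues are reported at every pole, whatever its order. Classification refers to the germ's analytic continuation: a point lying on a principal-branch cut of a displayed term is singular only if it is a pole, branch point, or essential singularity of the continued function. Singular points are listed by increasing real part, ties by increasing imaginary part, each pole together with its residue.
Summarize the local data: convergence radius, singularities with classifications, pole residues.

Denominator factor (β - 5/8)^2: pole of order 2 at 5/8, modulus 5/8.
The radius of convergence is the smallest modulus among the singular points: 5/8.
At the order-2 pole 5/8 set g(β) = (β - (5/8))^2*f(β) = -9*β**2/13 + 38*β/37 + 2/11.
Order-2 pole: residue = g'(a); g'(5/8) = 311/1924, so the residue is 311/1924.

Radius of convergence at 0: 5/8.
At 5/8: a pole of order 2; residue 311/1924.


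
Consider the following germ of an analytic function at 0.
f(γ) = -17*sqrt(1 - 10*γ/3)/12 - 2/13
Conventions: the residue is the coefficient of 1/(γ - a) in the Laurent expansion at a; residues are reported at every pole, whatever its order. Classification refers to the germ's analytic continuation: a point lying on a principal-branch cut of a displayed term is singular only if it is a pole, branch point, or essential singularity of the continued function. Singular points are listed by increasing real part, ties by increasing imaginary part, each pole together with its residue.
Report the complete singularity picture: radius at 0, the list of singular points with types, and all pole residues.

Branch term (-17/12)*sqrt(1 - γ/(3/10)): its argument vanishes at γ = 3/10, a square-root branch point, modulus 3/10.
The radius of convergence is the smallest modulus among the singular points: 3/10.

Radius of convergence at 0: 3/10.
At 3/10: an algebraic (square-root) branch point.


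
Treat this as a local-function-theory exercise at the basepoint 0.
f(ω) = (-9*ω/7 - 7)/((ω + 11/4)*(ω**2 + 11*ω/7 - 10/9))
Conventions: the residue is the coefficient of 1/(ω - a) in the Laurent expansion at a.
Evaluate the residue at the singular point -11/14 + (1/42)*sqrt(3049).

The residue is 1746/2147 - (202014/6546203)*sqrt(3049).

The factor ω**2 + 11*ω/7 - 10/9 splits as (ω - a)(ω - a') with a = -11/14 + (1/42)*sqrt(3049), a' = -11/14 - (1/42)*sqrt(3049). At the order-1 pole a set g(ω) = (ω - a)*f(ω) = [(-9*ω/7 - 7)/(ω + 11/4)] / (ω - a').
Simple pole: residue = g(a) at a = -11/14 + (1/42)*sqrt(3049), which is 1746/2147 - (202014/6546203)*sqrt(3049).


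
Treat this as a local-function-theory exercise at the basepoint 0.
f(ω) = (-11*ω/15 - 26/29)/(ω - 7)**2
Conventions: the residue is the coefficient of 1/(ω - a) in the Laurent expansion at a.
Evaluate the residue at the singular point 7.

At the order-2 pole 7 set g(ω) = (ω - (7))^2*f(ω) = -11*ω/15 - 26/29.
Order-2 pole: residue = g'(a); g'(7) = -11/15, so the residue is -11/15.

The residue is -11/15.


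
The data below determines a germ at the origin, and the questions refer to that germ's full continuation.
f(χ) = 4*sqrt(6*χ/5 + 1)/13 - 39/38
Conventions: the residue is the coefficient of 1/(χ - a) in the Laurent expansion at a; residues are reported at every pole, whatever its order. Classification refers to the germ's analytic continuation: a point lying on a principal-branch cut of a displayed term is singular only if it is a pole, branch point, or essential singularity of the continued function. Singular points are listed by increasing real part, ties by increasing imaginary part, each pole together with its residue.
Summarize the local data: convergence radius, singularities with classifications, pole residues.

Radius of convergence at 0: 5/6.
At -5/6: an algebraic (square-root) branch point.

Branch term (4/13)*sqrt(1 - χ/(-5/6)): its argument vanishes at χ = -5/6, a square-root branch point, modulus 5/6.
The radius of convergence is the smallest modulus among the singular points: 5/6.


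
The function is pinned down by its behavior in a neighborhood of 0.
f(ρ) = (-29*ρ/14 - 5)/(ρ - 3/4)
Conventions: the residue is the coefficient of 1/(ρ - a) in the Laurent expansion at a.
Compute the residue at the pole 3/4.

At the order-1 pole 3/4 set g(ρ) = (ρ - (3/4))*f(ρ) = -29*ρ/14 - 5.
Simple pole: residue = g(a) at a = 3/4, which is -367/56.

The residue is -367/56.


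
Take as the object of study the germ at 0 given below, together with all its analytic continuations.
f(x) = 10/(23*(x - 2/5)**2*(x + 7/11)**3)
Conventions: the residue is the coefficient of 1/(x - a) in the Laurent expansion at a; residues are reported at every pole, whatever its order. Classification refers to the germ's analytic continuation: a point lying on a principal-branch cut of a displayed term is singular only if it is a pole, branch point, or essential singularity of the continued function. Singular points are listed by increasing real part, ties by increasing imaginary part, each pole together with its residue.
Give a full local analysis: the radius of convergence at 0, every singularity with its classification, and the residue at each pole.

Denominator factor (x + 7/11)^3: pole of order 3 at -7/11, modulus 7/11.
Denominator factor (x - 2/5)^2: pole of order 2 at 2/5, modulus 2/5.
The radius of convergence is the smallest modulus among the singular points: 2/5.
At the order-3 pole -7/11 set g(x) = (x - (-7/11))^3*f(x) = 10/(23*(x - 2/5)**2).
Order-3 pole: residue = g''(a)/2; g''(-7/11) = 183012500/80929341, so the residue is 91506250/80929341.
At the order-2 pole 2/5 set g(x) = (x - (2/5))^2*f(x) = 10/(23*(x + 7/11)**3).
Order-2 pole: residue = g'(a); g'(2/5) = -91506250/80929341, so the residue is -91506250/80929341.
List the singular points by increasing real part (a conjugate pair: the negative imaginary part first).

Radius of convergence at 0: 2/5.
At -7/11: a pole of order 3; residue 91506250/80929341.
At 2/5: a pole of order 2; residue -91506250/80929341.


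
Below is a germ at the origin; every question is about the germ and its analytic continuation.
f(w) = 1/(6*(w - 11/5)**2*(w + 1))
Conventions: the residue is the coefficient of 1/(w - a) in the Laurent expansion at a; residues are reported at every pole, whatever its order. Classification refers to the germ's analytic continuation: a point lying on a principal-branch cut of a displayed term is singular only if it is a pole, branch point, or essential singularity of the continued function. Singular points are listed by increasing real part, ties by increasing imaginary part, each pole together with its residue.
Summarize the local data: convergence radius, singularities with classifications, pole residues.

Radius of convergence at 0: 1.
At -1: a pole of order 1; residue 25/1536.
At 11/5: a pole of order 2; residue -25/1536.

Denominator factor (w - 11/5)^2: pole of order 2 at 11/5, modulus 11/5.
Denominator factor (w + 1): pole of order 1 at -1, modulus 1.
The radius of convergence is the smallest modulus among the singular points: 1.
At the order-1 pole -1 set g(w) = (w - (-1))*f(w) = 1/(6*(w - 11/5)**2).
Simple pole: residue = g(a) at a = -1, which is 25/1536.
At the order-2 pole 11/5 set g(w) = (w - (11/5))^2*f(w) = 1/(6*(w + 1)).
Order-2 pole: residue = g'(a); g'(11/5) = -25/1536, so the residue is -25/1536.
List the singular points by increasing real part (a conjugate pair: the negative imaginary part first).


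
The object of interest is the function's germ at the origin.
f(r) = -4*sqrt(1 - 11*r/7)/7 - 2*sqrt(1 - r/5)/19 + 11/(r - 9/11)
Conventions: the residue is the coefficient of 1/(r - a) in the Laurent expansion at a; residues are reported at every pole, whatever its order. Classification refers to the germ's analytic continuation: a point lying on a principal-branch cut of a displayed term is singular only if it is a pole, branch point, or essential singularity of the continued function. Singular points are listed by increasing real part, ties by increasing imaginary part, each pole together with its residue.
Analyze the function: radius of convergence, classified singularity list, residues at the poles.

Radius of convergence at 0: 7/11.
At 7/11: an algebraic (square-root) branch point.
At 9/11: a pole of order 1; residue 11.
At 5: an algebraic (square-root) branch point.

Denominator factor (r - 9/11): pole of order 1 at 9/11, modulus 9/11.
Branch term (-4/7)*sqrt(1 - r/(7/11)): its argument vanishes at r = 7/11, a square-root branch point, modulus 7/11.
Branch term (-2/19)*sqrt(1 - r/(5)): its argument vanishes at r = 5, a square-root branch point, modulus 5.
The radius of convergence is the smallest modulus among the singular points: 7/11.
The branch terms are analytic at 9/11 and contribute nothing to the residue; only the rational part matters.
At the order-1 pole 9/11 set g(r) = (r - (9/11))*(rational part) = 11.
Simple pole: residue = g(a) at a = 9/11, which is 11.
List the singular points by increasing real part (a conjugate pair: the negative imaginary part first).


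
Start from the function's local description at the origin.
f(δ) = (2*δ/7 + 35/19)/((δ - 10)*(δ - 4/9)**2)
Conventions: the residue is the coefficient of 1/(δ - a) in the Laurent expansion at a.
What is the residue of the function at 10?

At the order-1 pole 10 set g(δ) = (δ - (10))*f(δ) = (2*δ/7 + 35/19)/(δ - 4/9)**2.
Simple pole: residue = g(a) at a = 10, which is 50625/983668.

The residue is 50625/983668.


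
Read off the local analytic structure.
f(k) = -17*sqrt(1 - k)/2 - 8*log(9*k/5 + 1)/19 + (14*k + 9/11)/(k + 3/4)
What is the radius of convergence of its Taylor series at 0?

Denominator factor (k + 3/4): pole of order 1 at -3/4, modulus 3/4.
Branch term (-8/19)*log(1 - k/(-5/9)): its argument vanishes at k = -5/9, a logarithmic branch point, modulus 5/9.
Branch term (-17/2)*sqrt(1 - k/(1)): its argument vanishes at k = 1, a square-root branch point, modulus 1.
The radius of convergence is the smallest modulus among the singular points: 5/9.

The radius of convergence is 5/9.


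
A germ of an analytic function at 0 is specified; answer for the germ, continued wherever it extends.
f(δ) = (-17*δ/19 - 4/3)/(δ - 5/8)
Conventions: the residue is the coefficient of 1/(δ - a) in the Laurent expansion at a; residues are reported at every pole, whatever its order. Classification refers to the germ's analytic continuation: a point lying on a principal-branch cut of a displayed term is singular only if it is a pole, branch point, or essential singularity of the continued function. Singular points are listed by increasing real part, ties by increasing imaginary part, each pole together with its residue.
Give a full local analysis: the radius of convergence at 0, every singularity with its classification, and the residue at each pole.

Denominator factor (δ - 5/8): pole of order 1 at 5/8, modulus 5/8.
The radius of convergence is the smallest modulus among the singular points: 5/8.
At the order-1 pole 5/8 set g(δ) = (δ - (5/8))*f(δ) = -17*δ/19 - 4/3.
Simple pole: residue = g(a) at a = 5/8, which is -863/456.

Radius of convergence at 0: 5/8.
At 5/8: a pole of order 1; residue -863/456.


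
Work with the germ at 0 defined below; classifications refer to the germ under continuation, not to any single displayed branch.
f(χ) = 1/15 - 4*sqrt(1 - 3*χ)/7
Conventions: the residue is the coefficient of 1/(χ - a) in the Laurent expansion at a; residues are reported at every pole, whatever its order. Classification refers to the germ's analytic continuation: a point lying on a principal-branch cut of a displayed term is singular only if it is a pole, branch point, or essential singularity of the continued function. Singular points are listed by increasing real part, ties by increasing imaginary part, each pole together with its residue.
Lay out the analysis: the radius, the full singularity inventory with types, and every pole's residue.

Radius of convergence at 0: 1/3.
At 1/3: an algebraic (square-root) branch point.

Branch term (-4/7)*sqrt(1 - χ/(1/3)): its argument vanishes at χ = 1/3, a square-root branch point, modulus 1/3.
The radius of convergence is the smallest modulus among the singular points: 1/3.


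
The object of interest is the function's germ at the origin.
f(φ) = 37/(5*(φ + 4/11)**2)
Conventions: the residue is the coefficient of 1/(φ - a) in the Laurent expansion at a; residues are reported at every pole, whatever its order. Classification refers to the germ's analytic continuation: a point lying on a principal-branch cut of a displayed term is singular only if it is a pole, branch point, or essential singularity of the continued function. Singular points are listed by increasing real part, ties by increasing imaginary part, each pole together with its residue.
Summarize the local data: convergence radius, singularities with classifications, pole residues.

Denominator factor (φ + 4/11)^2: pole of order 2 at -4/11, modulus 4/11.
The radius of convergence is the smallest modulus among the singular points: 4/11.
At the order-2 pole -4/11 set g(φ) = (φ - (-4/11))^2*f(φ) = 37/5.
Order-2 pole: residue = g'(a); g'(-4/11) = 0, so the residue is 0.

Radius of convergence at 0: 4/11.
At -4/11: a pole of order 2; residue 0.


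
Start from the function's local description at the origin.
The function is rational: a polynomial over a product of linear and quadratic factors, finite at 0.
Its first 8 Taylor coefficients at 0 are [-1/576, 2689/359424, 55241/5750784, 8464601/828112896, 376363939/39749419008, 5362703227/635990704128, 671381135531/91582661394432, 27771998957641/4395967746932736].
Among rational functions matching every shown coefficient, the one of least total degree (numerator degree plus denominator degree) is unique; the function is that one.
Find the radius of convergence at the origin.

No rational of total degree below 5 reproduces all 8 coefficients; solving the [1/4] Pade equations on them gives f(χ) = (1/16 - 9*χ/26)/((χ - 3)**2*(χ**2 + 9*χ/4 - 4)), whose expansion matches every shown term.
Denominator factor (χ - 3)^2: pole of order 2 at 3, modulus 3.
Denominator factor (χ**2 + 9*χ/4 - 4): discriminant 337/16, real irrational roots -9/8 + (1/8)*sqrt(337) and -9/8 - (1/8)*sqrt(337); poles of order 1, moduli -9/8 + (1/8)*sqrt(337) and 9/8 + (1/8)*sqrt(337).
The radius of convergence is the smallest modulus among the singular points: -9/8 + (1/8)*sqrt(337).

The radius of convergence is -9/8 + (1/8)*sqrt(337).


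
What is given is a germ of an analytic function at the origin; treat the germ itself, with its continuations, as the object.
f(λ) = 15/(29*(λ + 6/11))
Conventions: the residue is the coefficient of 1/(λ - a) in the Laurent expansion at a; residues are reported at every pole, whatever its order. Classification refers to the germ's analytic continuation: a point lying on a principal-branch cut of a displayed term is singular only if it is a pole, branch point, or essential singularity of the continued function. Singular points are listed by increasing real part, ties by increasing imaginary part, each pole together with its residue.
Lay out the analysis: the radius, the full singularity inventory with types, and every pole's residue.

Denominator factor (λ + 6/11): pole of order 1 at -6/11, modulus 6/11.
The radius of convergence is the smallest modulus among the singular points: 6/11.
At the order-1 pole -6/11 set g(λ) = (λ - (-6/11))*f(λ) = 15/29.
Simple pole: residue = g(a) at a = -6/11, which is 15/29.

Radius of convergence at 0: 6/11.
At -6/11: a pole of order 1; residue 15/29.


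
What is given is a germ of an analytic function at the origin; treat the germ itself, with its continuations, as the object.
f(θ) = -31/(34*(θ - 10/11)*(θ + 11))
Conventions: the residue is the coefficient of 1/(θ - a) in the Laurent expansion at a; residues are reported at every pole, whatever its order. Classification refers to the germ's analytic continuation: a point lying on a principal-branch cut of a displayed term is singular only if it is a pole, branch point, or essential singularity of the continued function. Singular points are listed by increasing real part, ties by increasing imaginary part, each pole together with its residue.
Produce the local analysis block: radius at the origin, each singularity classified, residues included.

Radius of convergence at 0: 10/11.
At -11: a pole of order 1; residue 341/4454.
At 10/11: a pole of order 1; residue -341/4454.

Denominator factor (θ - 10/11): pole of order 1 at 10/11, modulus 10/11.
Denominator factor (θ + 11): pole of order 1 at -11, modulus 11.
The radius of convergence is the smallest modulus among the singular points: 10/11.
At the order-1 pole -11 set g(θ) = (θ - (-11))*f(θ) = -31/(34*(θ - 10/11)).
Simple pole: residue = g(a) at a = -11, which is 341/4454.
At the order-1 pole 10/11 set g(θ) = (θ - (10/11))*f(θ) = -31/(34*(θ + 11)).
Simple pole: residue = g(a) at a = 10/11, which is -341/4454.
List the singular points by increasing real part (a conjugate pair: the negative imaginary part first).
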